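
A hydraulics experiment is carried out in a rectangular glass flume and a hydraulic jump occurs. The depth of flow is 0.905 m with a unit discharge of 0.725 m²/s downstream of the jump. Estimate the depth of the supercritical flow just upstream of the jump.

V₂ = q/y₂ = 0.725/0.905 = 0.801 m/s; Fr₂ = V₂/√(g·y₂) = 0.269.
From the momentum equation (using Fr₂), y₁/y₂ = ½[√(1 + 8Fr₂²) − 1] = ½[√1.578 − 1] = 0.128.
y₁ = 0.128 × 0.905 = 0.116 m.

y₁ = 0.116 m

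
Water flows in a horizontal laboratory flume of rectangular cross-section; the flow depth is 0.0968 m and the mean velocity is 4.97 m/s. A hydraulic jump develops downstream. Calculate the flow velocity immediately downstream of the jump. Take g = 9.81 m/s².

V₂ = 0.738 m/s

Fr₁ = V₁/√(g·y₁) = 4.97/√(9.81×0.0968) = 5.10.
From the momentum equation for a rectangular channel, y₂/y₁ = ½[√(1 + 8Fr₁²) − 1] = ½[√209.1 − 1] = 6.73.
y₂ = 6.73 × 0.0968 = 0.651 m.
q = V₁·y₁ = 4.97 × 0.0968 = 0.481 m²/s.
V₂ = q/y₂ = 0.481/0.651 = 0.738 m/s.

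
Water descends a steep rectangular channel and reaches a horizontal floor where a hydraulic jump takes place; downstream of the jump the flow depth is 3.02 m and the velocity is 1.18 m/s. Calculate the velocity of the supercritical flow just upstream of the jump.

Fr₂ = V₂/√(g·y₂) = 1.18/√(9.81×3.02) = 0.217.
From the momentum equation (using Fr₂), y₁/y₂ = ½[√(1 + 8Fr₂²) − 1] = ½[√1.376 − 1] = 0.0865.
y₁ = 0.0865 × 3.02 = 0.261 m.
V₁ = q/y₁ = 3.56/0.261 = 13.6 m/s.

V₁ = 13.6 m/s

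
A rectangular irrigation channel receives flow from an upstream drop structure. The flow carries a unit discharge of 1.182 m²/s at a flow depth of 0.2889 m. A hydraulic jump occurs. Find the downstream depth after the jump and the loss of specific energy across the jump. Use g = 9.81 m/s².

V₁ = q/y₁ = 1.182/0.2889 = 4.091 m/s. Fr₁ = V₁/√(g·y₁) = 4.091/√(9.81×0.2889) = 2.430.
Conjugate-depth relation: y₂/y₁ = ½[√(1 + 8Fr₁²) − 1] = ½[√48.251 − 1] = 2.973.
y₂ = 2.973 × 0.2889 = 0.8589 m.
V₂ = q/y₂ = 1.182/0.8589 = 1.376 m/s. E₁ = y₁ + V₁²/2g = 1.142 m; E₂ = y₂ + V₂²/2g = 0.9555 m. ΔE = E₁ − E₂ = 0.1866 m.

y₂ = 0.8589 m; ΔE = 0.1866 m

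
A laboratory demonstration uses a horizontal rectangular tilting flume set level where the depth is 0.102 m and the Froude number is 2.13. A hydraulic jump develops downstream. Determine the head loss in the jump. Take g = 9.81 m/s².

Fr₁ = 2.13 (given).
From the momentum equation for a rectangular channel, y₂/y₁ = ½[√(1 + 8Fr₁²) − 1] = ½[√37.30 − 1] = 2.55.
y₂ = 2.55 × 0.102 = 0.260 m.
V₁ = Fr₁·√(g·y₁) = 2.13×√(9.81×0.102) = 2.13 m/s; q = V₁·y₁ = 0.217 m²/s. V₂ = q/y₂ = 0.217/0.260 = 0.834 m/s. E₁ = y₁ + V₁²/2g = 0.333 m; E₂ = y₂ + V₂²/2g = 0.296 m. ΔE = E₁ − E₂ = 0.0374 m.

ΔE = 0.0374 m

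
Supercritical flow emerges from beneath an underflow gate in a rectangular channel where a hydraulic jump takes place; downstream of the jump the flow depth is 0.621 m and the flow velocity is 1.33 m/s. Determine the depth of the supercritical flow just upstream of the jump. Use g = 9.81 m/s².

Fr₂ = V₂/√(g·y₂) = 1.33/√(9.81×0.621) = 0.539.
Since the conjugate-depth ratio holds either way, y₁/y₂ = ½[√(1 + 8Fr₂²) − 1] = ½[√3.323 − 1] = 0.411.
y₁ = 0.411 × 0.621 = 0.256 m.

y₁ = 0.256 m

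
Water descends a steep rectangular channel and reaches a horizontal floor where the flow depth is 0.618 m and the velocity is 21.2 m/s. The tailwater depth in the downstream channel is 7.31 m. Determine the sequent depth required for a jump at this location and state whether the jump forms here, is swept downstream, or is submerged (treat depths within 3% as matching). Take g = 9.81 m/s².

Fr₁ = V₁/√(g·y₁) = 21.2/√(9.81×0.618) = 8.61.
By Bélanger, y₂/y₁ = ½[√(1 + 8Fr₁²) − 1] = ½[√594.1 − 1] = 11.7.
y₂ = 11.7 × 0.618 = 7.22 m.
Tailwater y_tw = 7.31 m: y_tw ≈ y₂, so the jump forms here.

y₂ = 7.22 m; the jump forms here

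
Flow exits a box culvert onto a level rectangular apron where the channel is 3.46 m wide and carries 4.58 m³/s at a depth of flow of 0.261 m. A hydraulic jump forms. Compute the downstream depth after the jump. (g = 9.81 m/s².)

q = Q/b = 4.58/3.46 = 1.32 m²/s; V₁ = q/y₁ = 5.07 m/s. Fr₁ = V₁/√(g·y₁) = 3.17.
From the momentum equation for a rectangular channel, y₂/y₁ = ½[√(1 + 8Fr₁²) − 1] = ½[√81.37 − 1] = 4.01.
y₂ = 4.01 × 0.261 = 1.05 m.

y₂ = 1.05 m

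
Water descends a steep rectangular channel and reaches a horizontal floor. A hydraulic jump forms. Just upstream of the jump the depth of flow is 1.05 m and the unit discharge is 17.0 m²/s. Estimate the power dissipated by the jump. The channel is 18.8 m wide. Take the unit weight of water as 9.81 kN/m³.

P = 22336 kW

V₁ = q/y₁ = 17.0/1.05 = 16.2 m/s. Fr₁ = V₁/√(g·y₁) = 16.2/√(9.81×1.05) = 5.04.
By Bélanger, y₂/y₁ = ½[√(1 + 8Fr₁²) − 1] = ½[√204.6 − 1] = 6.65.
y₂ = 6.65 × 1.05 = 6.98 m.
V₂ = q/y₂ = 17.0/6.98 = 2.43 m/s. E₁ = y₁ + V₁²/2g = 14.4 m; E₂ = y₂ + V₂²/2g = 7.29 m. ΔE = E₁ − E₂ = 7.12 m.
Q = q·b = 17.0 × 18.8 = 320 m³/s. P = γ·Q·ΔE = 9.81 × 320 × 7.12 = 22336 kW.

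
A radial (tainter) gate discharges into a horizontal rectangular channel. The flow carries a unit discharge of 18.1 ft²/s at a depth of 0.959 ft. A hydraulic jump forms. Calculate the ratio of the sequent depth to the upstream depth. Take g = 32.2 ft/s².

V₁ = q/y₁ = 18.1/0.959 = 18.9 ft/s. Fr₁ = V₁/√(g·y₁) = 18.9/√(32.2×0.959) = 3.40.
Bélanger equation: y₂/y₁ = ½[√(1 + 8Fr₁²) − 1] = ½[√93.29 − 1] = 4.33.

y₂/y₁ = 4.33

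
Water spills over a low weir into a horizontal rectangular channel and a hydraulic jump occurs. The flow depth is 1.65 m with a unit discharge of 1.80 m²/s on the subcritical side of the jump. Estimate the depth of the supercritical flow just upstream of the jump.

y₁ = 0.215 m

V₂ = q/y₂ = 1.80/1.65 = 1.09 m/s; Fr₂ = V₂/√(g·y₂) = 0.271.
Since the conjugate-depth ratio holds either way, y₁/y₂ = ½[√(1 + 8Fr₂²) − 1] = ½[√1.588 − 1] = 0.130.
y₁ = 0.130 × 1.65 = 0.215 m.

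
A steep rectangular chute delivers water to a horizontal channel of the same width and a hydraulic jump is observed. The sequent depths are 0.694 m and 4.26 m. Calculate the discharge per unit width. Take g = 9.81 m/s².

For a rectangular channel the momentum equation gives q² = ½·g·y₁·y₂·(y₁ + y₂) = ½×9.81×0.694×4.26×4.95 = 71.8.
q = √71.8 = 8.48 m²/s.

q = 8.48 m²/s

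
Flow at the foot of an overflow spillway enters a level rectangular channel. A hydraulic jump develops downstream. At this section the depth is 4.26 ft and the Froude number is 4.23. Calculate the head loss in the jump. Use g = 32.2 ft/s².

ΔE = 17.7 ft

Fr₁ = 4.23 (given).
Sequent-depth ratio: y₂/y₁ = ½[√(1 + 8Fr₁²) − 1] = ½[√144.1 − 1] = 5.50.
y₂ = 5.50 × 4.26 = 23.4 ft.
V₁ = Fr₁·√(g·y₁) = 4.23×√(32.2×4.26) = 49.5 ft/s; q = V₁·y₁ = 211 ft²/s. V₂ = q/y₂ = 211/23.4 = 9.00 ft/s. E₁ = y₁ + V₁²/2g = 42.4 ft; E₂ = y₂ + V₂²/2g = 24.7 ft. ΔE = E₁ − E₂ = 17.7 ft.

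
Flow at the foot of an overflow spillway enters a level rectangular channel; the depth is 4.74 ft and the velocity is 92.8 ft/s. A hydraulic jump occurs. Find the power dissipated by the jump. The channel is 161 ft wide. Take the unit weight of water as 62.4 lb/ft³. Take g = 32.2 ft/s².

Fr₁ = V₁/√(g·y₁) = 92.8/√(32.2×4.74) = 7.51.
By Bélanger, y₂/y₁ = ½[√(1 + 8Fr₁²) − 1] = ½[√452.4 − 1] = 10.1.
y₂ = 10.1 × 4.74 = 48.0 ft.
q = V₁·y₁ = 92.8 × 4.74 = 440 ft²/s. V₂ = q/y₂ = 440/48.0 = 9.16 ft/s. E₁ = y₁ + V₁²/2g = 138 ft; E₂ = y₂ + V₂²/2g = 49.3 ft. ΔE = E₁ − E₂ = 89.1 ft.
Q = q·b = 440 × 161 = 70819 cfs. P = γ·Q·ΔE/550 = 62.4 × 70819 × 89.1 / 550 = 716089 hp.

P = 716089 hp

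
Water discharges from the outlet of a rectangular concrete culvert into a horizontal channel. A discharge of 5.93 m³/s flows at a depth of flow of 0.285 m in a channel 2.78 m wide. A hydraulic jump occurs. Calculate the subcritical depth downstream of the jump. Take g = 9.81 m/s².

q = Q/b = 5.93/2.78 = 2.13 m²/s; V₁ = q/y₁ = 7.48 m/s. Fr₁ = V₁/√(g·y₁) = 4.48.
From the momentum equation for a rectangular channel, y₂/y₁ = ½[√(1 + 8Fr₁²) − 1] = ½[√161.3 − 1] = 5.85.
y₂ = 5.85 × 0.285 = 1.67 m.

y₂ = 1.67 m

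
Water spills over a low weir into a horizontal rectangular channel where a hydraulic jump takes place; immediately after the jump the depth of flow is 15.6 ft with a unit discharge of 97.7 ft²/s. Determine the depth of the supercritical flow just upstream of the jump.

V₂ = q/y₂ = 97.7/15.6 = 6.26 ft/s; Fr₂ = V₂/√(g·y₂) = 0.279.
From the momentum equation (using Fr₂), y₁/y₂ = ½[√(1 + 8Fr₂²) − 1] = ½[√1.625 − 1] = 0.137.
y₁ = 0.137 × 15.6 = 2.14 ft.

y₁ = 2.14 ft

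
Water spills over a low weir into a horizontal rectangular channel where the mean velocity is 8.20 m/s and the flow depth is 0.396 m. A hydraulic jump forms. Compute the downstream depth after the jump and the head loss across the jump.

Fr₁ = V₁/√(g·y₁) = 8.20/√(9.81×0.396) = 4.16.
Sequent-depth ratio: y₂/y₁ = ½[√(1 + 8Fr₁²) − 1] = ½[√139.5 − 1] = 5.40.
y₂ = 5.40 × 0.396 = 2.14 m.
Head loss: ΔE = (y₂ − y₁)³/(4y₁y₂) = (2.14 − 0.396)³/(4×0.396×2.14) = 5.31/3.39 = 1.57 m.

y₂ = 2.14 m; ΔE = 1.57 m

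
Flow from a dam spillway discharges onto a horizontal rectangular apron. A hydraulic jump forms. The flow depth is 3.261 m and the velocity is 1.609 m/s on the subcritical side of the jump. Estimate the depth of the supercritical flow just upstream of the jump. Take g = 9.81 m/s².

Fr₂ = V₂/√(g·y₂) = 1.609/√(9.81×3.261) = 0.2845.
From the momentum equation (using Fr₂), y₁/y₂ = ½[√(1 + 8Fr₂²) − 1] = ½[√1.6474 − 1] = 0.1418.
y₁ = 0.1418 × 3.261 = 0.4623 m.

y₁ = 0.4623 m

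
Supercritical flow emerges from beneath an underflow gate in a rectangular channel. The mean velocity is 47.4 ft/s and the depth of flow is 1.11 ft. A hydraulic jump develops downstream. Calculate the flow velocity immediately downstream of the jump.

V₂ = 4.42 ft/s

Fr₁ = V₁/√(g·y₁) = 47.4/√(32.2×1.11) = 7.93.
Bélanger equation: y₂/y₁ = ½[√(1 + 8Fr₁²) − 1] = ½[√503.9 − 1] = 10.7.
y₂ = 10.7 × 1.11 = 11.9 ft.
q = V₁·y₁ = 47.4 × 1.11 = 52.6 ft²/s.
V₂ = q/y₂ = 52.6/11.9 = 4.42 ft/s.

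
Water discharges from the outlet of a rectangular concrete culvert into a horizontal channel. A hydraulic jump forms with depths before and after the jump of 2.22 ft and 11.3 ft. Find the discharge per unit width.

q = 73.9 ft²/s

For a rectangular channel the momentum equation gives q² = ½·g·y₁·y₂·(y₁ + y₂) = ½×32.2×2.22×11.3×13.5 = 5461.
q = √5461 = 73.9 ft²/s.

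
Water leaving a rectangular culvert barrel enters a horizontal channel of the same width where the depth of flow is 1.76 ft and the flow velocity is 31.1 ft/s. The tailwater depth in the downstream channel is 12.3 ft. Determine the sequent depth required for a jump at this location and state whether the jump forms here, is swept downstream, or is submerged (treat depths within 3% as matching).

y₂ = 9.44 ft; the jump is submerged

Fr₁ = V₁/√(g·y₁) = 31.1/√(32.2×1.76) = 4.13.
Sequent-depth ratio: y₂/y₁ = ½[√(1 + 8Fr₁²) − 1] = ½[√137.5 − 1] = 5.36.
y₂ = 5.36 × 1.76 = 9.44 ft.
Tailwater y_tw = 12.3 ft: y_tw > y₂, so the jump is submerged.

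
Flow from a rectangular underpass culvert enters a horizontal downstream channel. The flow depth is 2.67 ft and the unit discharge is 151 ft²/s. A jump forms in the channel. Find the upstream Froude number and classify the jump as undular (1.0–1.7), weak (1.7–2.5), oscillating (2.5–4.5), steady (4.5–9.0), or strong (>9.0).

Fr₁ = 6.10; steady jump

V₁ = q/y₁ = 151/2.67 = 56.6 ft/s. Fr₁ = V₁/√(g·y₁) = 56.6/√(32.2×2.67) = 6.10.
Fr₁ = 6.10 lies in the steady range.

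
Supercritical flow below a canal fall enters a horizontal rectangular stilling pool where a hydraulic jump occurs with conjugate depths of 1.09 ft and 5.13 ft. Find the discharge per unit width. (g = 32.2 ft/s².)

q = 23.7 ft²/s

For a rectangular channel the momentum equation gives q² = ½·g·y₁·y₂·(y₁ + y₂) = ½×32.2×1.09×5.13×6.22 = 560.
q = √560 = 23.7 ft²/s.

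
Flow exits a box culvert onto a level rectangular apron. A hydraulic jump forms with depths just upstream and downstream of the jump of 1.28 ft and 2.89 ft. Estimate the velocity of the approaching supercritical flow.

For a rectangular channel the momentum equation gives q² = ½·g·y₁·y₂·(y₁ + y₂) = ½×32.2×1.28×2.89×4.17 = 248.
q = √248 = 15.8 ft²/s.
V₁ = q/y₁ = 15.8/1.28 = 12.3 ft/s.

V₁ = 12.3 ft/s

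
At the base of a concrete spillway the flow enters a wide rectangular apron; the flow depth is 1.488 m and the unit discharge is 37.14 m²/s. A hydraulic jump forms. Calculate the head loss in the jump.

V₁ = q/y₁ = 37.14/1.488 = 24.96 m/s. Fr₁ = V₁/√(g·y₁) = 24.96/√(9.81×1.488) = 6.533.
Sequent-depth ratio: y₂/y₁ = ½[√(1 + 8Fr₁²) − 1] = ½[√342.43 − 1] = 8.752.
y₂ = 8.752 × 1.488 = 13.02 m.
Head loss: ΔE = (y₂ − y₁)³/(4y₁y₂) = (13.02 − 1.488)³/(4×1.488×13.02) = 1535/77.52 = 19.80 m.

ΔE = 19.80 m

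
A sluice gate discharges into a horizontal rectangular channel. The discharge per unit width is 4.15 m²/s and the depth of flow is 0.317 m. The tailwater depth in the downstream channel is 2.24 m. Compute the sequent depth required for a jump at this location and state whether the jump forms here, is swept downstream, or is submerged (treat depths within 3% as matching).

V₁ = q/y₁ = 4.15/0.317 = 13.1 m/s. Fr₁ = V₁/√(g·y₁) = 13.1/√(9.81×0.317) = 7.42.
Sequent-depth ratio: y₂/y₁ = ½[√(1 + 8Fr₁²) − 1] = ½[√441.9 − 1] = 10.0.
y₂ = 10.0 × 0.317 = 3.17 m.
Tailwater y_tw = 2.24 m: y_tw < y₂, so the jump is swept downstream.

y₂ = 3.17 m; the jump is swept downstream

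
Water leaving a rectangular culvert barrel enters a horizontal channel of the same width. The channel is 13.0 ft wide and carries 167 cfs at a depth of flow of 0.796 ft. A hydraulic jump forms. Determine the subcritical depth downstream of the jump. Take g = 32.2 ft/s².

y₂ = 3.21 ft

q = Q/b = 167/13.0 = 12.8 ft²/s; V₁ = q/y₁ = 16.1 ft/s. Fr₁ = V₁/√(g·y₁) = 3.19.
By Bélanger, y₂/y₁ = ½[√(1 + 8Fr₁²) − 1] = ½[√82.29 − 1] = 4.04.
y₂ = 4.04 × 0.796 = 3.21 ft.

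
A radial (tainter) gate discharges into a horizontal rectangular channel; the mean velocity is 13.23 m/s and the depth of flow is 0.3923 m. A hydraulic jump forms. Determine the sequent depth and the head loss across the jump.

y₂ = 3.551 m; ΔE = 5.654 m

Fr₁ = V₁/√(g·y₁) = 13.23/√(9.81×0.3923) = 6.744.
From the momentum equation for a rectangular channel, y₂/y₁ = ½[√(1 + 8Fr₁²) − 1] = ½[√364.85 − 1] = 9.051.
y₂ = 9.051 × 0.3923 = 3.551 m.
Head loss: ΔE = (y₂ − y₁)³/(4y₁y₂) = (3.551 − 0.3923)³/(4×0.3923×3.551) = 31.50/5.571 = 5.654 m.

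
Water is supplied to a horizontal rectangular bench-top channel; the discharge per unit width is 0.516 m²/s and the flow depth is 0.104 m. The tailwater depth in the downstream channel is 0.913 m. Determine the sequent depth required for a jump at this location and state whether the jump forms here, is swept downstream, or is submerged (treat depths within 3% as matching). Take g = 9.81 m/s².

V₁ = q/y₁ = 0.516/0.104 = 4.96 m/s. Fr₁ = V₁/√(g·y₁) = 4.96/√(9.81×0.104) = 4.91.
Bélanger equation: y₂/y₁ = ½[√(1 + 8Fr₁²) − 1] = ½[√194.0 − 1] = 6.46.
y₂ = 6.46 × 0.104 = 0.672 m.
Tailwater y_tw = 0.913 m: y_tw > y₂, so the jump is submerged.

y₂ = 0.672 m; the jump is submerged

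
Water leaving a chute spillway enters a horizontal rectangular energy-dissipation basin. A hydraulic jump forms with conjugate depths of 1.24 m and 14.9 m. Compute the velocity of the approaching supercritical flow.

For a rectangular channel the momentum equation gives q² = ½·g·y₁·y₂·(y₁ + y₂) = ½×9.81×1.24×14.9×16.1 = 1463.
q = √1463 = 38.2 m²/s.
V₁ = q/y₁ = 38.2/1.24 = 30.8 m/s.

V₁ = 30.8 m/s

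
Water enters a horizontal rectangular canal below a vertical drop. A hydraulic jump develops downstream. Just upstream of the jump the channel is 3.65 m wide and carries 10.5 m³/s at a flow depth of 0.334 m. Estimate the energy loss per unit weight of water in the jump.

q = Q/b = 10.5/3.65 = 2.88 m²/s; V₁ = q/y₁ = 8.61 m/s. Fr₁ = V₁/√(g·y₁) = 4.76.
By Bélanger, y₂/y₁ = ½[√(1 + 8Fr₁²) − 1] = ½[√182.1 − 1] = 6.25.
y₂ = 6.25 × 0.334 = 2.09 m.
Head loss: ΔE = (y₂ − y₁)³/(4y₁y₂) = (2.09 − 0.334)³/(4×0.334×2.09) = 5.38/2.79 = 1.93 m.

ΔE = 1.93 m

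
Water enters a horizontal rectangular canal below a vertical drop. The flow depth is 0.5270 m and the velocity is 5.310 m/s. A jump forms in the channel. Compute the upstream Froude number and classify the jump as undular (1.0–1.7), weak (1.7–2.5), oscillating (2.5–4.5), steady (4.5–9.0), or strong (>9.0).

Fr₁ = V₁/√(g·y₁) = 5.310/√(9.81×0.5270) = 2.335.
Fr₁ = 2.335 lies in the weak range.

Fr₁ = 2.335; weak jump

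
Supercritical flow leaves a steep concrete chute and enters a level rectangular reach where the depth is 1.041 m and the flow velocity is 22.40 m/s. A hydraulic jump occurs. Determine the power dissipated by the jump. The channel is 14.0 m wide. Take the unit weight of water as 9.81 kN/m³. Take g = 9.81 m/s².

P = 52890 kW

Fr₁ = V₁/√(g·y₁) = 22.40/√(9.81×1.041) = 7.010.
Sequent-depth ratio: y₂/y₁ = ½[√(1 + 8Fr₁²) − 1] = ½[√394.07 − 1] = 9.426.
y₂ = 9.426 × 1.041 = 9.812 m.
Head loss: ΔE = (y₂ − y₁)³/(4y₁y₂) = (9.812 − 1.041)³/(4×1.041×9.812) = 674.8/40.86 = 16.52 m.
q = V₁·y₁ = 22.40 × 1.041 = 23.32 m²/s. Q = q·b = 23.32 × 14.0 = 326.5 m³/s. P = γ·Q·ΔE = 9.81 × 326.5 × 16.52 = 52890 kW.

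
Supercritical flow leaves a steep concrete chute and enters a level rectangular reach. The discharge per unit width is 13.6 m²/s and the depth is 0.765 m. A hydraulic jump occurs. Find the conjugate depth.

y₂ = 6.65 m

V₁ = q/y₁ = 13.6/0.765 = 17.8 m/s. Fr₁ = V₁/√(g·y₁) = 17.8/√(9.81×0.765) = 6.49.
By Bélanger, y₂/y₁ = ½[√(1 + 8Fr₁²) − 1] = ½[√337.9 − 1] = 8.69.
y₂ = 8.69 × 0.765 = 6.65 m.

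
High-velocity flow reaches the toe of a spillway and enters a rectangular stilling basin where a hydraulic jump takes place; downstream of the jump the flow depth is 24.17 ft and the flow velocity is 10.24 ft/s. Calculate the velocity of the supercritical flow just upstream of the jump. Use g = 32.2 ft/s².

Fr₂ = V₂/√(g·y₂) = 10.24/√(32.2×24.17) = 0.3671.
From the momentum equation (using Fr₂), y₁/y₂ = ½[√(1 + 8Fr₂²) − 1] = ½[√2.0778 − 1] = 0.2207.
y₁ = 0.2207 × 24.17 = 5.335 ft.
V₁ = q/y₁ = 247.5/5.335 = 46.39 ft/s.

V₁ = 46.39 ft/s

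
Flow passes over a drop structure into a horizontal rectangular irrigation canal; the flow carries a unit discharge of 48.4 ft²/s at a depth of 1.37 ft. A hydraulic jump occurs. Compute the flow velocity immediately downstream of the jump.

V₂ = 5.02 ft/s

V₁ = q/y₁ = 48.4/1.37 = 35.3 ft/s. Fr₁ = V₁/√(g·y₁) = 35.3/√(32.2×1.37) = 5.32.
Sequent-depth ratio: y₂/y₁ = ½[√(1 + 8Fr₁²) − 1] = ½[√227.3 − 1] = 7.04.
y₂ = 7.04 × 1.37 = 9.64 ft.
V₂ = q/y₂ = 48.4/9.64 = 5.02 ft/s.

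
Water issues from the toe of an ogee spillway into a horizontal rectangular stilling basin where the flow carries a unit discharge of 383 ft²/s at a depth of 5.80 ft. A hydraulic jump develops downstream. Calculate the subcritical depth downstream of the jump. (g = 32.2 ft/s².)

V₁ = q/y₁ = 383/5.80 = 66.0 ft/s. Fr₁ = V₁/√(g·y₁) = 66.0/√(32.2×5.80) = 4.83.
Bélanger equation: y₂/y₁ = ½[√(1 + 8Fr₁²) − 1] = ½[√187.8 − 1] = 6.35.
y₂ = 6.35 × 5.80 = 36.8 ft.

y₂ = 36.8 ft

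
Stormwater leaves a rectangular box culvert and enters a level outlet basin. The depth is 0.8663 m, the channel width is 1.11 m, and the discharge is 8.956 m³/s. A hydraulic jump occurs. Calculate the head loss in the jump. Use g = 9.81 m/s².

ΔE = 1.513 m

q = Q/b = 8.956/1.11 = 8.068 m²/s; V₁ = q/y₁ = 9.314 m/s. Fr₁ = V₁/√(g·y₁) = 3.195.
Conjugate-depth relation: y₂/y₁ = ½[√(1 + 8Fr₁²) − 1] = ½[√82.658 − 1] = 4.046.
y₂ = 4.046 × 0.8663 = 3.505 m.
V₂ = q/y₂ = 8.068/3.505 = 2.302 m/s. E₁ = y₁ + V₁²/2g = 5.288 m; E₂ = y₂ + V₂²/2g = 3.775 m. ΔE = E₁ − E₂ = 1.513 m.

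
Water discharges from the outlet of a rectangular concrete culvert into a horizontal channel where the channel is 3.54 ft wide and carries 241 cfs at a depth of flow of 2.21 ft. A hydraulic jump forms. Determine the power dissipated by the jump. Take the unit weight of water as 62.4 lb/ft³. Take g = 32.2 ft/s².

P = 162 hp

q = Q/b = 241/3.54 = 68.1 ft²/s; V₁ = q/y₁ = 30.8 ft/s. Fr₁ = V₁/√(g·y₁) = 3.65.
Conjugate-depth relation: y₂/y₁ = ½[√(1 + 8Fr₁²) − 1] = ½[√107.7 − 1] = 4.69.
y₂ = 4.69 × 2.21 = 10.4 ft.
Head loss: ΔE = (y₂ − y₁)³/(4y₁y₂) = (10.4 − 2.21)³/(4×2.21×10.4) = 542/91.6 = 5.91 ft.
P = γ·Q·ΔE/550 = 62.4 × 241 × 5.91 / 550 = 162 hp.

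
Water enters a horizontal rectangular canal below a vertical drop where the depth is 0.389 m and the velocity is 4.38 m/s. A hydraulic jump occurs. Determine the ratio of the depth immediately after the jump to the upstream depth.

y₂/y₁ = 2.71

Fr₁ = V₁/√(g·y₁) = 4.38/√(9.81×0.389) = 2.24.
Sequent-depth ratio: y₂/y₁ = ½[√(1 + 8Fr₁²) − 1] = ½[√41.22 − 1] = 2.71.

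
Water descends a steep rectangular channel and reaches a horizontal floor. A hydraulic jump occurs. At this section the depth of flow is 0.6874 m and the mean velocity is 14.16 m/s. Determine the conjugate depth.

Fr₁ = V₁/√(g·y₁) = 14.16/√(9.81×0.6874) = 5.453.
From the momentum equation for a rectangular channel, y₂/y₁ = ½[√(1 + 8Fr₁²) − 1] = ½[√238.87 − 1] = 7.228.
y₂ = 7.228 × 0.6874 = 4.968 m.

y₂ = 4.968 m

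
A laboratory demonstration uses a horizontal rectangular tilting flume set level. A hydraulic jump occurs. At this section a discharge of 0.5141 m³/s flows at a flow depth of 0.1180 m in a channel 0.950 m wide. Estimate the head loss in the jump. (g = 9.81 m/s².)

ΔE = 0.5004 m

q = Q/b = 0.5141/0.950 = 0.5412 m²/s; V₁ = q/y₁ = 4.586 m/s. Fr₁ = V₁/√(g·y₁) = 4.263.
From the momentum equation for a rectangular channel, y₂/y₁ = ½[√(1 + 8Fr₁²) − 1] = ½[√146.35 − 1] = 5.549.
y₂ = 5.549 × 0.1180 = 0.6548 m.
Head loss: ΔE = (y₂ − y₁)³/(4y₁y₂) = (0.6548 − 0.1180)³/(4×0.1180×0.6548) = 0.1546/0.3090 = 0.5004 m.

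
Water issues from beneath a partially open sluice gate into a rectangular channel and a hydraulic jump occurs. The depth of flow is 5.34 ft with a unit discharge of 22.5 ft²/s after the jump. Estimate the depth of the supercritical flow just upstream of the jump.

y₁ = 0.938 ft

V₂ = q/y₂ = 22.5/5.34 = 4.21 ft/s; Fr₂ = V₂/√(g·y₂) = 0.321.
Applying the sequent-depth relation in reverse, y₁/y₂ = ½[√(1 + 8Fr₂²) − 1] = ½[√1.826 − 1] = 0.176.
y₁ = 0.176 × 5.34 = 0.938 ft.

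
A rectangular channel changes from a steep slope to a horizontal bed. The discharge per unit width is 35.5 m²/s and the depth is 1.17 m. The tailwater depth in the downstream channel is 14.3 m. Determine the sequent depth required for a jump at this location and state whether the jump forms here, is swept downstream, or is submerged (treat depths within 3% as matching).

y₂ = 14.2 m; the jump forms here

V₁ = q/y₁ = 35.5/1.17 = 30.3 m/s. Fr₁ = V₁/√(g·y₁) = 30.3/√(9.81×1.17) = 8.96.
From the momentum equation for a rectangular channel, y₂/y₁ = ½[√(1 + 8Fr₁²) − 1] = ½[√642.7 − 1] = 12.2.
y₂ = 12.2 × 1.17 = 14.2 m.
Tailwater y_tw = 14.3 m: y_tw ≈ y₂, so the jump forms here.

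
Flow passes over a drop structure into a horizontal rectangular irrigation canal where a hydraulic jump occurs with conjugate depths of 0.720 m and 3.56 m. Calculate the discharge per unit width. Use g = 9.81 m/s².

For a rectangular channel the momentum equation gives q² = ½·g·y₁·y₂·(y₁ + y₂) = ½×9.81×0.720×3.56×4.28 = 53.8.
q = √53.8 = 7.34 m²/s.

q = 7.34 m²/s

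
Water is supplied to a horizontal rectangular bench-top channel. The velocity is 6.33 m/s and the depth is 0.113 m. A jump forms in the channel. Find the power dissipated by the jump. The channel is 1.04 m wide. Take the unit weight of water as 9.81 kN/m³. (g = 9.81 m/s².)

P = 8.89 kW

Fr₁ = V₁/√(g·y₁) = 6.33/√(9.81×0.113) = 6.01.
By Bélanger, y₂/y₁ = ½[√(1 + 8Fr₁²) − 1] = ½[√290.2 − 1] = 8.02.
y₂ = 8.02 × 0.113 = 0.906 m.
Head loss: ΔE = (y₂ − y₁)³/(4y₁y₂) = (0.906 − 0.113)³/(4×0.113×0.906) = 0.499/0.409 = 1.22 m.
q = V₁·y₁ = 6.33 × 0.113 = 0.715 m²/s. Q = q·b = 0.715 × 1.04 = 0.744 m³/s. P = γ·Q·ΔE = 9.81 × 0.744 × 1.22 = 8.89 kW.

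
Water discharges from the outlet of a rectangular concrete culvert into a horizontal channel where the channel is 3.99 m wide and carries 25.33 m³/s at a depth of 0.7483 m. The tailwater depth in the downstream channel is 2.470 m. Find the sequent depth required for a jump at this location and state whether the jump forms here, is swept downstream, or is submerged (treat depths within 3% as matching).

q = Q/b = 25.33/3.99 = 6.348 m²/s; V₁ = q/y₁ = 8.484 m/s. Fr₁ = V₁/√(g·y₁) = 3.131.
Conjugate-depth relation: y₂/y₁ = ½[√(1 + 8Fr₁²) − 1] = ½[√79.437 − 1] = 3.956.
y₂ = 3.956 × 0.7483 = 2.961 m.
Tailwater y_tw = 2.470 m: y_tw < y₂, so the jump is swept downstream.

y₂ = 2.961 m; the jump is swept downstream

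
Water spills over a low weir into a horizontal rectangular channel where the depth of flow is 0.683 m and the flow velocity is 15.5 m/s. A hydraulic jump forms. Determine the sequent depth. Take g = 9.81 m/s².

y₂ = 5.45 m

Fr₁ = V₁/√(g·y₁) = 15.5/√(9.81×0.683) = 5.99.
From the momentum equation for a rectangular channel, y₂/y₁ = ½[√(1 + 8Fr₁²) − 1] = ½[√287.9 − 1] = 7.98.
y₂ = 7.98 × 0.683 = 5.45 m.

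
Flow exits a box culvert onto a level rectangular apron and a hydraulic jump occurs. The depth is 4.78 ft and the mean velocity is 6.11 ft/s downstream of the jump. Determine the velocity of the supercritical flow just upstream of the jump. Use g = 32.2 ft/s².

Fr₂ = V₂/√(g·y₂) = 6.11/√(32.2×4.78) = 0.492.
The Bélanger relation is symmetric: y₁/y₂ = ½[√(1 + 8Fr₂²) − 1] = ½[√2.940 − 1] = 0.357.
y₁ = 0.357 × 4.78 = 1.71 ft.
V₁ = q/y₁ = 29.2/1.71 = 17.1 ft/s.

V₁ = 17.1 ft/s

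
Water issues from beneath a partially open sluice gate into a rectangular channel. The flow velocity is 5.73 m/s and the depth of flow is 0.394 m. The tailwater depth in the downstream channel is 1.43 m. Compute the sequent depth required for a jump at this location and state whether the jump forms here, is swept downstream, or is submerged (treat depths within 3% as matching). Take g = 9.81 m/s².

Fr₁ = V₁/√(g·y₁) = 5.73/√(9.81×0.394) = 2.91.
By Bélanger, y₂/y₁ = ½[√(1 + 8Fr₁²) − 1] = ½[√68.96 − 1] = 3.65.
y₂ = 3.65 × 0.394 = 1.44 m.
Tailwater y_tw = 1.43 m: y_tw ≈ y₂, so the jump forms here.

y₂ = 1.44 m; the jump forms here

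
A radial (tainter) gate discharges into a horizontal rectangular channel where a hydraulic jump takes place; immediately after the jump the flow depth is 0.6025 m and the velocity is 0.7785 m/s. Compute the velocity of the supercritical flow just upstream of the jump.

V₁ = 4.459 m/s

Fr₂ = V₂/√(g·y₂) = 0.7785/√(9.81×0.6025) = 0.3202.
Since the conjugate-depth ratio holds either way, y₁/y₂ = ½[√(1 + 8Fr₂²) − 1] = ½[√1.8203 − 1] = 0.1746.
y₁ = 0.1746 × 0.6025 = 0.1052 m.
V₁ = q/y₁ = 0.4690/0.1052 = 4.459 m/s.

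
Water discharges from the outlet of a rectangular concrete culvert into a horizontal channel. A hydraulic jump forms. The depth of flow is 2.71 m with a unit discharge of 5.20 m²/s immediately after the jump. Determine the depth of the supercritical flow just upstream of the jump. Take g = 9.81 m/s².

y₁ = 0.612 m

V₂ = q/y₂ = 5.20/2.71 = 1.92 m/s; Fr₂ = V₂/√(g·y₂) = 0.372.
Since the conjugate-depth ratio holds either way, y₁/y₂ = ½[√(1 + 8Fr₂²) − 1] = ½[√2.108 − 1] = 0.226.
y₁ = 0.226 × 2.71 = 0.612 m.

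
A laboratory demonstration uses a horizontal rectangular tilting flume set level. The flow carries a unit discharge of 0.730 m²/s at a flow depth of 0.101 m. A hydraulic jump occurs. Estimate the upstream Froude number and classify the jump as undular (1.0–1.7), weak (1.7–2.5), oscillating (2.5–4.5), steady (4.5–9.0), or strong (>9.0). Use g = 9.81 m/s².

Fr₁ = 7.26; steady jump

V₁ = q/y₁ = 0.730/0.101 = 7.23 m/s. Fr₁ = V₁/√(g·y₁) = 7.23/√(9.81×0.101) = 7.26.
Fr₁ = 7.26 lies in the steady range.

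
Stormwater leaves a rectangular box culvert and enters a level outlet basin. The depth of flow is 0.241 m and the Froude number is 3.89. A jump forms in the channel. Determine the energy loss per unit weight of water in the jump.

ΔE = 0.781 m

Fr₁ = 3.89 (given).
Sequent-depth ratio: y₂/y₁ = ½[√(1 + 8Fr₁²) − 1] = ½[√122.1 − 1] = 5.02.
y₂ = 5.02 × 0.241 = 1.21 m.
V₁ = Fr₁·√(g·y₁) = 3.89×√(9.81×0.241) = 5.98 m/s; q = V₁·y₁ = 1.44 m²/s. V₂ = q/y₂ = 1.44/1.21 = 1.19 m/s. E₁ = y₁ + V₁²/2g = 2.06 m; E₂ = y₂ + V₂²/2g = 1.28 m. ΔE = E₁ − E₂ = 0.781 m.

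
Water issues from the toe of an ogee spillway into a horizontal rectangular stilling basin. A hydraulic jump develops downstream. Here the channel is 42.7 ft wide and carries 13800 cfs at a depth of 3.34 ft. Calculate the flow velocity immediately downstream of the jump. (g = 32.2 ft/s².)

V₂ = 7.62 ft/s

q = Q/b = 13800/42.7 = 323 ft²/s; V₁ = q/y₁ = 96.8 ft/s. Fr₁ = V₁/√(g·y₁) = 9.33.
From the momentum equation for a rectangular channel, y₂/y₁ = ½[√(1 + 8Fr₁²) − 1] = ½[√697.5 − 1] = 12.7.
y₂ = 12.7 × 3.34 = 42.4 ft.
V₂ = q/y₂ = 323/42.4 = 7.62 ft/s.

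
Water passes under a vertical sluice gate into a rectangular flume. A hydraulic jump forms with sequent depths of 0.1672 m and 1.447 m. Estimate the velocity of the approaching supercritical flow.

V₁ = 8.278 m/s

For a rectangular channel the momentum equation gives q² = ½·g·y₁·y₂·(y₁ + y₂) = ½×9.81×0.1672×1.447×1.614 = 1.916.
q = √1.916 = 1.384 m²/s.
V₁ = q/y₁ = 1.384/0.1672 = 8.278 m/s.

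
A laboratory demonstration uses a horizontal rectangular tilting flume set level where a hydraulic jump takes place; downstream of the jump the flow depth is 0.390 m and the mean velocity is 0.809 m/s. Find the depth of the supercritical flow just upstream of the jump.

Fr₂ = V₂/√(g·y₂) = 0.809/√(9.81×0.390) = 0.414.
The Bélanger relation is symmetric: y₁/y₂ = ½[√(1 + 8Fr₂²) − 1] = ½[√2.369 − 1] = 0.270.
y₁ = 0.270 × 0.390 = 0.105 m.

y₁ = 0.105 m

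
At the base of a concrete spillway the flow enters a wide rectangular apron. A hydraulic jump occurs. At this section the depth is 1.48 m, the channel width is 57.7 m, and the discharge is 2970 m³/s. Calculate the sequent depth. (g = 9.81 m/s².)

y₂ = 18.4 m

q = Q/b = 2970/57.7 = 51.5 m²/s; V₁ = q/y₁ = 34.8 m/s. Fr₁ = V₁/√(g·y₁) = 9.13.
Bélanger equation: y₂/y₁ = ½[√(1 + 8Fr₁²) − 1] = ½[√667.5 − 1] = 12.4.
y₂ = 12.4 × 1.48 = 18.4 m.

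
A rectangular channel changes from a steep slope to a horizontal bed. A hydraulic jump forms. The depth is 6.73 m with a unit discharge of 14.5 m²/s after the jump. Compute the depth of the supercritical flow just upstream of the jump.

y₁ = 0.841 m

V₂ = q/y₂ = 14.5/6.73 = 2.15 m/s; Fr₂ = V₂/√(g·y₂) = 0.265.
Applying the sequent-depth relation in reverse, y₁/y₂ = ½[√(1 + 8Fr₂²) − 1] = ½[√1.562 − 1] = 0.125.
y₁ = 0.125 × 6.73 = 0.841 m.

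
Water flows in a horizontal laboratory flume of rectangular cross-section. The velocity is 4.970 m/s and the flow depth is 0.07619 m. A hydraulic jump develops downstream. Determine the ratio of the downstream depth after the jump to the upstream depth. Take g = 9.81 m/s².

y₂/y₁ = 7.645

Fr₁ = V₁/√(g·y₁) = 4.970/√(9.81×0.07619) = 5.749.
Bélanger equation: y₂/y₁ = ½[√(1 + 8Fr₁²) − 1] = ½[√265.38 − 1] = 7.645.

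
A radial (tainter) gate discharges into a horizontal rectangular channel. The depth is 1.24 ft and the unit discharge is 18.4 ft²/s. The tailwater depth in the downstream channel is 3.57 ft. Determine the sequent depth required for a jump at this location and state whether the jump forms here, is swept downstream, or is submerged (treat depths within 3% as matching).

V₁ = q/y₁ = 18.4/1.24 = 14.8 ft/s. Fr₁ = V₁/√(g·y₁) = 14.8/√(32.2×1.24) = 2.35.
Bélanger equation: y₂/y₁ = ½[√(1 + 8Fr₁²) − 1] = ½[√45.12 − 1] = 2.86.
y₂ = 2.86 × 1.24 = 3.54 ft.
Tailwater y_tw = 3.57 ft: y_tw ≈ y₂, so the jump forms here.

y₂ = 3.54 ft; the jump forms here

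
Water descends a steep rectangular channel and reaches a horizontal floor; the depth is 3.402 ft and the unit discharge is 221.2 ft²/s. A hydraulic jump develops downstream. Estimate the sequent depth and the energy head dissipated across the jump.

y₂ = 28.24 ft; ΔE = 39.86 ft

V₁ = q/y₁ = 221.2/3.402 = 65.02 ft/s. Fr₁ = V₁/√(g·y₁) = 65.02/√(32.2×3.402) = 6.212.
Bélanger equation: y₂/y₁ = ½[√(1 + 8Fr₁²) − 1] = ½[√309.75 − 1] = 8.300.
y₂ = 8.300 × 3.402 = 28.24 ft.
Head loss: ΔE = (y₂ − y₁)³/(4y₁y₂) = (28.24 − 3.402)³/(4×3.402×28.24) = 15316/384.2 = 39.86 ft.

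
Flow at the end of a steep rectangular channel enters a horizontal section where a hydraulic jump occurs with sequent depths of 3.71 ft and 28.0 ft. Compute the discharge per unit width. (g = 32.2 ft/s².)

q = 230 ft²/s

For a rectangular channel the momentum equation gives q² = ½·g·y₁·y₂·(y₁ + y₂) = ½×32.2×3.71×28.0×31.7 = 53034.
q = √53034 = 230 ft²/s.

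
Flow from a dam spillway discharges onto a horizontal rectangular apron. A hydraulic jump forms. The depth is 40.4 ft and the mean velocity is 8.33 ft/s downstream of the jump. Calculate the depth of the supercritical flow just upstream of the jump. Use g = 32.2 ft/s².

Fr₂ = V₂/√(g·y₂) = 8.33/√(32.2×40.4) = 0.231.
Applying the sequent-depth relation in reverse, y₁/y₂ = ½[√(1 + 8Fr₂²) − 1] = ½[√1.427 − 1] = 0.0972.
y₁ = 0.0972 × 40.4 = 3.93 ft.

y₁ = 3.93 ft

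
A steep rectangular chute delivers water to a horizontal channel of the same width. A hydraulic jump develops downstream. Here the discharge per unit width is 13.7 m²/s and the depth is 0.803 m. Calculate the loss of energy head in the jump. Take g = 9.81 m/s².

V₁ = q/y₁ = 13.7/0.803 = 17.1 m/s. Fr₁ = V₁/√(g·y₁) = 17.1/√(9.81×0.803) = 6.08.
Conjugate-depth relation: y₂/y₁ = ½[√(1 + 8Fr₁²) − 1] = ½[√296.6 − 1] = 8.11.
y₂ = 8.11 × 0.803 = 6.51 m.
Head loss: ΔE = (y₂ − y₁)³/(4y₁y₂) = (6.51 − 0.803)³/(4×0.803×6.51) = 186/20.9 = 8.90 m.

ΔE = 8.90 m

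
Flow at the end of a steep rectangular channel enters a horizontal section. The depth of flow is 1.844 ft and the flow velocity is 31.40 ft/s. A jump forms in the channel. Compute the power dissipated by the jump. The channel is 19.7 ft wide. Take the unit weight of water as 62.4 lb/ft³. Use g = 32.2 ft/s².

Fr₁ = V₁/√(g·y₁) = 31.40/√(32.2×1.844) = 4.075.
By Bélanger, y₂/y₁ = ½[√(1 + 8Fr₁²) − 1] = ½[√133.84 − 1] = 5.284.
y₂ = 5.284 × 1.844 = 9.745 ft.
Head loss: ΔE = (y₂ − y₁)³/(4y₁y₂) = (9.745 − 1.844)³/(4×1.844×9.745) = 493.1/71.88 = 6.861 ft.
q = V₁·y₁ = 31.40 × 1.844 = 57.90 ft²/s. Q = q·b = 57.90 × 19.7 = 1141 cfs. P = γ·Q·ΔE/550 = 62.4 × 1141 × 6.861 / 550 = 887.9 hp.

P = 887.9 hp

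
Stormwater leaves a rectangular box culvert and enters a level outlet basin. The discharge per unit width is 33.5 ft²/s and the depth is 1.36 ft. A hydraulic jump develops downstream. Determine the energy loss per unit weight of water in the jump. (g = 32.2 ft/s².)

V₁ = q/y₁ = 33.5/1.36 = 24.6 ft/s. Fr₁ = V₁/√(g·y₁) = 24.6/√(32.2×1.36) = 3.72.
Bélanger equation: y₂/y₁ = ½[√(1 + 8Fr₁²) − 1] = ½[√111.8 − 1] = 4.79.
y₂ = 4.79 × 1.36 = 6.51 ft.
V₂ = q/y₂ = 33.5/6.51 = 5.14 ft/s. E₁ = y₁ + V₁²/2g = 10.8 ft; E₂ = y₂ + V₂²/2g = 6.92 ft. ΔE = E₁ − E₂ = 3.86 ft.

ΔE = 3.86 ft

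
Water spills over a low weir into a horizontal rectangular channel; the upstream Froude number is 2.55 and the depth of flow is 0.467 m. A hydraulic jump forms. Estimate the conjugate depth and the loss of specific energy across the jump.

y₂ = 1.47 m; ΔE = 0.365 m

Fr₁ = 2.55 (given).
Bélanger equation: y₂/y₁ = ½[√(1 + 8Fr₁²) − 1] = ½[√53.02 − 1] = 3.14.
y₂ = 3.14 × 0.467 = 1.47 m.
V₁ = Fr₁·√(g·y₁) = 2.55×√(9.81×0.467) = 5.46 m/s; q = V₁·y₁ = 2.55 m²/s. V₂ = q/y₂ = 2.55/1.47 = 1.74 m/s. E₁ = y₁ + V₁²/2g = 1.99 m; E₂ = y₂ + V₂²/2g = 1.62 m. ΔE = E₁ − E₂ = 0.365 m.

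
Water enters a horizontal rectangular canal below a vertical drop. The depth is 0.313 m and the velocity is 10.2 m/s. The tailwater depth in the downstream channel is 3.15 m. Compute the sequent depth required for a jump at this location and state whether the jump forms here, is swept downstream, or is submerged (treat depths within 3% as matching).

y₂ = 2.42 m; the jump is submerged

Fr₁ = V₁/√(g·y₁) = 10.2/√(9.81×0.313) = 5.82.
Bélanger equation: y₂/y₁ = ½[√(1 + 8Fr₁²) − 1] = ½[√272.1 − 1] = 7.75.
y₂ = 7.75 × 0.313 = 2.42 m.
Tailwater y_tw = 3.15 m: y_tw > y₂, so the jump is submerged.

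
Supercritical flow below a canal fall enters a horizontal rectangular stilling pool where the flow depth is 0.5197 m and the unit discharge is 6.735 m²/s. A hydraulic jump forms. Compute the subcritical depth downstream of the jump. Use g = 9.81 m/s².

y₂ = 3.966 m

V₁ = q/y₁ = 6.735/0.5197 = 12.96 m/s. Fr₁ = V₁/√(g·y₁) = 12.96/√(9.81×0.5197) = 5.739.
Bélanger equation: y₂/y₁ = ½[√(1 + 8Fr₁²) − 1] = ½[√264.53 − 1] = 7.632.
y₂ = 7.632 × 0.5197 = 3.966 m.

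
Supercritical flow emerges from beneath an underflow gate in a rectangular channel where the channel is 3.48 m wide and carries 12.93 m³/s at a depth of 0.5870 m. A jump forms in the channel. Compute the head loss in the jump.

q = Q/b = 12.93/3.48 = 3.716 m²/s; V₁ = q/y₁ = 6.330 m/s. Fr₁ = V₁/√(g·y₁) = 2.638.
Bélanger equation: y₂/y₁ = ½[√(1 + 8Fr₁²) − 1] = ½[√56.660 − 1] = 3.264.
y₂ = 3.264 × 0.5870 = 1.916 m.
Head loss: ΔE = (y₂ − y₁)³/(4y₁y₂) = (1.916 − 0.5870)³/(4×0.5870×1.916) = 2.346/4.498 = 0.5216 m.

ΔE = 0.5216 m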